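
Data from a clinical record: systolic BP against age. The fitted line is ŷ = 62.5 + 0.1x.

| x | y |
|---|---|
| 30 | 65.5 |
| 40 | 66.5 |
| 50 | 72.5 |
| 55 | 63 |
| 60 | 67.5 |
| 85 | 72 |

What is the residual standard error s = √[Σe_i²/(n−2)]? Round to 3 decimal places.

x=30: ŷ = 62.5 + 0.1·30 = 65.5; e = 65.5 − 65.5 = 0
x=40: ŷ = 62.5 + 0.1·40 = 66.5; e = 66.5 − 66.5 = 0
x=50: ŷ = 62.5 + 0.1·50 = 67.5; e = 72.5 − 67.5 = 5
x=55: ŷ = 62.5 + 0.1·55 = 68; e = 63 − 68 = -5
x=60: ŷ = 62.5 + 0.1·60 = 68.5; e = 67.5 − 68.5 = -1
x=85: ŷ = 62.5 + 0.1·85 = 71; e = 72 − 71 = 1
SSE = 0 + 0 + 25 + 25 + 1 + 1 = 52
s = √(52/4) = √13 ≈ 3.606

s = 3.606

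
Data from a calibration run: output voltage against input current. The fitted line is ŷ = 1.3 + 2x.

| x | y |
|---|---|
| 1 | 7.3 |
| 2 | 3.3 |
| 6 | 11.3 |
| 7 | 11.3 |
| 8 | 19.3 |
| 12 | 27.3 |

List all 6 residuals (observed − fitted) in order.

x=1: ŷ = 1.3 + 2·1 = 3.3; r = 7.3 − 3.3 = 4
x=2: ŷ = 1.3 + 2·2 = 5.3; r = 3.3 − 5.3 = -2
x=6: ŷ = 1.3 + 2·6 = 13.3; r = 11.3 − 13.3 = -2
x=7: ŷ = 1.3 + 2·7 = 15.3; r = 11.3 − 15.3 = -4
x=8: ŷ = 1.3 + 2·8 = 17.3; r = 19.3 − 17.3 = 2
x=12: ŷ = 1.3 + 2·12 = 25.3; r = 27.3 − 25.3 = 2

4, -2, -2, -4, 2, 2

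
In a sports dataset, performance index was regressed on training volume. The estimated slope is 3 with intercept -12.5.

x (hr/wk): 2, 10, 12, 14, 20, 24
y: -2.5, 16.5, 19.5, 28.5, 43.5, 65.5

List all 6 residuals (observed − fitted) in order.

4, -1, -4, -1, -4, 6

x=2: ŷ = -12.5 + 3·2 = -6.5; e = -2.5 − (-6.5) = 4
x=10: ŷ = -12.5 + 3·10 = 17.5; e = 16.5 − 17.5 = -1
x=12: ŷ = -12.5 + 3·12 = 23.5; e = 19.5 − 23.5 = -4
x=14: ŷ = -12.5 + 3·14 = 29.5; e = 28.5 − 29.5 = -1
x=20: ŷ = -12.5 + 3·20 = 47.5; e = 43.5 − 47.5 = -4
x=24: ŷ = -12.5 + 3·24 = 59.5; e = 65.5 − 59.5 = 6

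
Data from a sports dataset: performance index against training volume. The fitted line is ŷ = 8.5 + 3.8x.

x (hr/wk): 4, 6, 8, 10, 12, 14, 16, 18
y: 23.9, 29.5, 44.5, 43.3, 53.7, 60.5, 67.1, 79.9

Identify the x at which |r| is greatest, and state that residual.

x=4: ŷ = 8.5 + 3.8·4 = 23.7; r = 23.9 − 23.7 = 0.2
x=6: ŷ = 8.5 + 3.8·6 = 31.3; r = 29.5 − 31.3 = -1.8
x=8: ŷ = 8.5 + 3.8·8 = 38.9; r = 44.5 − 38.9 = 5.6
x=10: ŷ = 8.5 + 3.8·10 = 46.5; r = 43.3 − 46.5 = -3.2
x=12: ŷ = 8.5 + 3.8·12 = 54.1; r = 53.7 − 54.1 = -0.4
x=14: ŷ = 8.5 + 3.8·14 = 61.7; r = 60.5 − 61.7 = -1.2
x=16: ŷ = 8.5 + 3.8·16 = 69.3; r = 67.1 − 69.3 = -2.2
x=18: ŷ = 8.5 + 3.8·18 = 76.9; r = 79.9 − 76.9 = 3
Largest |r| is 5.6 at x = 8, residual 5.6.

x = 8, r = 5.6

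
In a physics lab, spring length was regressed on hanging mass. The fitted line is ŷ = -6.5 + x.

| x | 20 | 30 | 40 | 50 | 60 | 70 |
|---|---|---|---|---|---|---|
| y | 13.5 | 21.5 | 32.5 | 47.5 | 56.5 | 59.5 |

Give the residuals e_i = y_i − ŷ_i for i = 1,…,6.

x=20: ŷ = -6.5 + 20 = 13.5; e = 13.5 − 13.5 = 0
x=30: ŷ = -6.5 + 30 = 23.5; e = 21.5 − 23.5 = -2
x=40: ŷ = -6.5 + 40 = 33.5; e = 32.5 − 33.5 = -1
x=50: ŷ = -6.5 + 50 = 43.5; e = 47.5 − 43.5 = 4
x=60: ŷ = -6.5 + 60 = 53.5; e = 56.5 − 53.5 = 3
x=70: ŷ = -6.5 + 70 = 63.5; e = 59.5 − 63.5 = -4

0, -2, -1, 4, 3, -4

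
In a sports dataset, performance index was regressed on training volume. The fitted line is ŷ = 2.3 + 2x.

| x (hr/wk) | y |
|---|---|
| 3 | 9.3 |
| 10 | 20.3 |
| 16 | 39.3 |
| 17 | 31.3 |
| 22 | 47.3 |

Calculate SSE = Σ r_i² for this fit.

SSE = 56

x=3: ŷ = 2.3 + 2·3 = 8.3; r = 9.3 − 8.3 = 1
x=10: ŷ = 2.3 + 2·10 = 22.3; r = 20.3 − 22.3 = -2
x=16: ŷ = 2.3 + 2·16 = 34.3; r = 39.3 − 34.3 = 5
x=17: ŷ = 2.3 + 2·17 = 36.3; r = 31.3 − 36.3 = -5
x=22: ŷ = 2.3 + 2·22 = 46.3; r = 47.3 − 46.3 = 1
SSE = 1 + 4 + 25 + 25 + 1 = 56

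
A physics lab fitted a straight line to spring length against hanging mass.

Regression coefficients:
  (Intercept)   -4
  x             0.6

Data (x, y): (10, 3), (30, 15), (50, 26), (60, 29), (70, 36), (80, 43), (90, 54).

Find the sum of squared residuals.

x=10: ŷ = -4 + 0.6·10 = 2; e = 3 − 2 = 1
x=30: ŷ = -4 + 0.6·30 = 14; e = 15 − 14 = 1
x=50: ŷ = -4 + 0.6·50 = 26; e = 26 − 26 = 0
x=60: ŷ = -4 + 0.6·60 = 32; e = 29 − 32 = -3
x=70: ŷ = -4 + 0.6·70 = 38; e = 36 − 38 = -2
x=80: ŷ = -4 + 0.6·80 = 44; e = 43 − 44 = -1
x=90: ŷ = -4 + 0.6·90 = 50; e = 54 − 50 = 4
SSE = 1 + 1 + 0 + 9 + 4 + 1 + 16 = 32

SSE = 32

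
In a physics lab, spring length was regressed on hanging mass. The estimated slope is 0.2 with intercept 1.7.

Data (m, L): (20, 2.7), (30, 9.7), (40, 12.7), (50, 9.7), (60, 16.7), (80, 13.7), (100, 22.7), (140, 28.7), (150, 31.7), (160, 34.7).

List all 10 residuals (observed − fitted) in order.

m=20: L̂ = 1.7 + 0.2·20 = 5.7; e = 2.7 − 5.7 = -3
m=30: L̂ = 1.7 + 0.2·30 = 7.7; e = 9.7 − 7.7 = 2
m=40: L̂ = 1.7 + 0.2·40 = 9.7; e = 12.7 − 9.7 = 3
m=50: L̂ = 1.7 + 0.2·50 = 11.7; e = 9.7 − 11.7 = -2
m=60: L̂ = 1.7 + 0.2·60 = 13.7; e = 16.7 − 13.7 = 3
m=80: L̂ = 1.7 + 0.2·80 = 17.7; e = 13.7 − 17.7 = -4
m=100: L̂ = 1.7 + 0.2·100 = 21.7; e = 22.7 − 21.7 = 1
m=140: L̂ = 1.7 + 0.2·140 = 29.7; e = 28.7 − 29.7 = -1
m=150: L̂ = 1.7 + 0.2·150 = 31.7; e = 31.7 − 31.7 = 0
m=160: L̂ = 1.7 + 0.2·160 = 33.7; e = 34.7 − 33.7 = 1

-3, 2, 3, -2, 3, -4, 1, -1, 0, 1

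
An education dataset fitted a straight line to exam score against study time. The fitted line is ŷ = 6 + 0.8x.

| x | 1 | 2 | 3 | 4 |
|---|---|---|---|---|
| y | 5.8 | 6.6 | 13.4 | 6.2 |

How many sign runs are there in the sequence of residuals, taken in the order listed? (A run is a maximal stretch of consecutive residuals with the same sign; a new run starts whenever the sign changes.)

3 runs

x=1: ŷ = 6 + 0.8·1 = 6.8; e = 5.8 − 6.8 = -1
x=2: ŷ = 6 + 0.8·2 = 7.6; e = 6.6 − 7.6 = -1
x=3: ŷ = 6 + 0.8·3 = 8.4; e = 13.4 − 8.4 = 5
x=4: ŷ = 6 + 0.8·4 = 9.2; e = 6.2 − 9.2 = -3
Signs: − − + −
Runs: −×2, +×1, −×1 → 3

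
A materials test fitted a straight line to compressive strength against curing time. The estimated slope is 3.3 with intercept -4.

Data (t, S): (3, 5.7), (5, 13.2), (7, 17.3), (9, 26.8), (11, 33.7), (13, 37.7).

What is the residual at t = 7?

ŷ = -4 + 3.3·7 = 19.1
e = 17.3 − 19.1 = -1.8

e = -1.8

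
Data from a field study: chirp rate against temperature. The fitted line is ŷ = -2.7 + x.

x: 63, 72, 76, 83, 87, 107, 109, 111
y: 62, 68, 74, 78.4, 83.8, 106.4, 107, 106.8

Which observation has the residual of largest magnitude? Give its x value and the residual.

x = 107, r = 2.1

x=63: ŷ = -2.7 + 63 = 60.3; r = 62 − 60.3 = 1.7
x=72: ŷ = -2.7 + 72 = 69.3; r = 68 − 69.3 = -1.3
x=76: ŷ = -2.7 + 76 = 73.3; r = 74 − 73.3 = 0.7
x=83: ŷ = -2.7 + 83 = 80.3; r = 78.4 − 80.3 = -1.9
x=87: ŷ = -2.7 + 87 = 84.3; r = 83.8 − 84.3 = -0.5
x=107: ŷ = -2.7 + 107 = 104.3; r = 106.4 − 104.3 = 2.1
x=109: ŷ = -2.7 + 109 = 106.3; r = 107 − 106.3 = 0.7
x=111: ŷ = -2.7 + 111 = 108.3; r = 106.8 − 108.3 = -1.5
Largest |r| is 2.1 at x = 107, residual 2.1.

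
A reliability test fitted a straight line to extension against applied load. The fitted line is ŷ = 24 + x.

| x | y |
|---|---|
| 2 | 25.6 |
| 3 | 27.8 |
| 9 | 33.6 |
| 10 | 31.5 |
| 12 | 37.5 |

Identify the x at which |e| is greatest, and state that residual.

x = 10, e = -2.5

x=2: ŷ = 24 + 2 = 26; e = 25.6 − 26 = -0.4
x=3: ŷ = 24 + 3 = 27; e = 27.8 − 27 = 0.8
x=9: ŷ = 24 + 9 = 33; e = 33.6 − 33 = 0.6
x=10: ŷ = 24 + 10 = 34; e = 31.5 − 34 = -2.5
x=12: ŷ = 24 + 12 = 36; e = 37.5 − 36 = 1.5
Largest |e| is 2.5 at x = 10, residual -2.5.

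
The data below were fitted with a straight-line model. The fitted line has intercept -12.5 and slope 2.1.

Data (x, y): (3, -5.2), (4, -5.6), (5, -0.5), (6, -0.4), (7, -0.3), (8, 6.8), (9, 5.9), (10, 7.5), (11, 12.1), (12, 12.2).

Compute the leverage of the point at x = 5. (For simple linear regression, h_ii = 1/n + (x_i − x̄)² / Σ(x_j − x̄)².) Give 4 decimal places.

h = 0.1758

x̄ = (3 + 4 + 5 + 6 + 7 + 8 + 9 + 10 + 11 + 12)/10 = 7.5
Σ(x − x̄)² = 20.25 + 12.25 + 6.25 + 2.25 + 0.25 + 0.25 + 2.25 + 6.25 + 12.25 + 20.25 = 82.5
h = 1/10 + (-2.5)²/82.5 = 0.1 + 0.0757576 = 0.1758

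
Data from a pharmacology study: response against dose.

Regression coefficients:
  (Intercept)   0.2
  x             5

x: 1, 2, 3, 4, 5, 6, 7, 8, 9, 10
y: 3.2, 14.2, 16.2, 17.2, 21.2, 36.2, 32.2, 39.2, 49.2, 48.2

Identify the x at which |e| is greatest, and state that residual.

x=1: ŷ = 0.2 + 5·1 = 5.2; e = 3.2 − 5.2 = -2
x=2: ŷ = 0.2 + 5·2 = 10.2; e = 14.2 − 10.2 = 4
x=3: ŷ = 0.2 + 5·3 = 15.2; e = 16.2 − 15.2 = 1
x=4: ŷ = 0.2 + 5·4 = 20.2; e = 17.2 − 20.2 = -3
x=5: ŷ = 0.2 + 5·5 = 25.2; e = 21.2 − 25.2 = -4
x=6: ŷ = 0.2 + 5·6 = 30.2; e = 36.2 − 30.2 = 6
x=7: ŷ = 0.2 + 5·7 = 35.2; e = 32.2 − 35.2 = -3
x=8: ŷ = 0.2 + 5·8 = 40.2; e = 39.2 − 40.2 = -1
x=9: ŷ = 0.2 + 5·9 = 45.2; e = 49.2 − 45.2 = 4
x=10: ŷ = 0.2 + 5·10 = 50.2; e = 48.2 − 50.2 = -2
Largest |e| is 6 at x = 6, residual 6.

x = 6, e = 6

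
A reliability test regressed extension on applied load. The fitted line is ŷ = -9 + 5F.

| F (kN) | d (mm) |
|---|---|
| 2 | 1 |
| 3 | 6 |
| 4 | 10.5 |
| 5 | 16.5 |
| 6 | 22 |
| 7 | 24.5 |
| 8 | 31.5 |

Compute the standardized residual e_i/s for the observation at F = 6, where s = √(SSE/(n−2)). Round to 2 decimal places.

F=2: ŷ = -9 + 5·2 = 1; e = 1 − 1 = 0
F=3: ŷ = -9 + 5·3 = 6; e = 6 − 6 = 0
F=4: ŷ = -9 + 5·4 = 11; e = 10.5 − 11 = -0.5
F=5: ŷ = -9 + 5·5 = 16; e = 16.5 − 16 = 0.5
F=6: ŷ = -9 + 5·6 = 21; e = 22 − 21 = 1
F=7: ŷ = -9 + 5·7 = 26; e = 24.5 − 26 = -1.5
F=8: ŷ = -9 + 5·8 = 31; e = 31.5 − 31 = 0.5
SSE = 0 + 0 + 0.25 + 0.25 + 1 + 2.25 + 0.25 = 4
s = √(4/5) = 0.894427
e/s = 1 / 0.894427 = 1.12

1.12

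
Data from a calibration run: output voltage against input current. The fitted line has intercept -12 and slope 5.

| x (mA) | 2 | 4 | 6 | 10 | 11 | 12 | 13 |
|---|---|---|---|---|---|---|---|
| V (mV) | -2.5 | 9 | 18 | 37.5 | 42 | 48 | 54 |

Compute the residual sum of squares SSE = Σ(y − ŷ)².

SSE = 3.5

x=2: V̂ = -12 + 5·2 = -2; e = -2.5 − (-2) = -0.5
x=4: V̂ = -12 + 5·4 = 8; e = 9 − 8 = 1
x=6: V̂ = -12 + 5·6 = 18; e = 18 − 18 = 0
x=10: V̂ = -12 + 5·10 = 38; e = 37.5 − 38 = -0.5
x=11: V̂ = -12 + 5·11 = 43; e = 42 − 43 = -1
x=12: V̂ = -12 + 5·12 = 48; e = 48 − 48 = 0
x=13: V̂ = -12 + 5·13 = 53; e = 54 − 53 = 1
SSE = 0.25 + 1 + 0 + 0.25 + 1 + 0 + 1 = 3.5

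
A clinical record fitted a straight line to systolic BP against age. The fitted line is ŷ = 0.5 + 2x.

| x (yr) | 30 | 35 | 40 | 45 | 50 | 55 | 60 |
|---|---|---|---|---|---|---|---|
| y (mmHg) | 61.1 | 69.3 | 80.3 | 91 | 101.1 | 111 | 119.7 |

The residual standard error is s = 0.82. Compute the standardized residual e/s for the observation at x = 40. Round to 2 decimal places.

ŷ = 0.5 + 2·40 = 80.5
e = 80.3 − 80.5 = -0.2
e/s = -0.2 / 0.82 = -0.24

-0.24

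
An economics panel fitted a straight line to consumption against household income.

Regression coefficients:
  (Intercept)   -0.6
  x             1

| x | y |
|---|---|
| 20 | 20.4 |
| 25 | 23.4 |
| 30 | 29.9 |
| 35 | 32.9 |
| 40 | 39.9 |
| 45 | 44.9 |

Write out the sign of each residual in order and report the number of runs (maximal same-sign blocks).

x=20: ŷ = -0.6 + 20 = 19.4; r = 20.4 − 19.4 = 1
x=25: ŷ = -0.6 + 25 = 24.4; r = 23.4 − 24.4 = -1
x=30: ŷ = -0.6 + 30 = 29.4; r = 29.9 − 29.4 = 0.5
x=35: ŷ = -0.6 + 35 = 34.4; r = 32.9 − 34.4 = -1.5
x=40: ŷ = -0.6 + 40 = 39.4; r = 39.9 − 39.4 = 0.5
x=45: ŷ = -0.6 + 45 = 44.4; r = 44.9 − 44.4 = 0.5
Signs: + − + − + +
Runs: +×1, −×1, +×1, −×1, +×2 → 5

5 runs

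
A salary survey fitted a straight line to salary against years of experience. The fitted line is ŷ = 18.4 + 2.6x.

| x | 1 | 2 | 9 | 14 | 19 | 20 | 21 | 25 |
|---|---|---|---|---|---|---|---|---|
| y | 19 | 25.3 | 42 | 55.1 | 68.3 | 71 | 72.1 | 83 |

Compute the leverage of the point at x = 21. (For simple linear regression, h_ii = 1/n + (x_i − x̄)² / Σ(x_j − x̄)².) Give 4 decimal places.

h = 0.2142

x̄ = (1 + 2 + 9 + 14 + 19 + 20 + 21 + 25)/8 = 13.875
Σ(x − x̄)² = 165.766 + 141.016 + 23.7656 + 0.015625 + 26.2656 + 37.5156 + 50.7656 + 123.766 = 568.875
h = 1/8 + (7.125)²/568.875 = 0.125 + 0.0892386 = 0.2142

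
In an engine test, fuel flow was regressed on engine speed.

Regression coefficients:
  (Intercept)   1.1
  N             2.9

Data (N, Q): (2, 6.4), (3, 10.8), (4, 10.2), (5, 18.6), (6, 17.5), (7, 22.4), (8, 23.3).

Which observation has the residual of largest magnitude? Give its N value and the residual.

N = 5, r = 3

N=2: Q̂ = 1.1 + 2.9·2 = 6.9; r = 6.4 − 6.9 = -0.5
N=3: Q̂ = 1.1 + 2.9·3 = 9.8; r = 10.8 − 9.8 = 1
N=4: Q̂ = 1.1 + 2.9·4 = 12.7; r = 10.2 − 12.7 = -2.5
N=5: Q̂ = 1.1 + 2.9·5 = 15.6; r = 18.6 − 15.6 = 3
N=6: Q̂ = 1.1 + 2.9·6 = 18.5; r = 17.5 − 18.5 = -1
N=7: Q̂ = 1.1 + 2.9·7 = 21.4; r = 22.4 − 21.4 = 1
N=8: Q̂ = 1.1 + 2.9·8 = 24.3; r = 23.3 − 24.3 = -1
Largest |r| is 3 at N = 5, residual 3.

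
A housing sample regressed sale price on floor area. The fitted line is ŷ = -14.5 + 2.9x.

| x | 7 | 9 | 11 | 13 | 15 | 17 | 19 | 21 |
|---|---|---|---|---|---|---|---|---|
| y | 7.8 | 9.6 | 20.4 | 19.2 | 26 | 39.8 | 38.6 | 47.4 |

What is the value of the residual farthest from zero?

x=7: ŷ = -14.5 + 2.9·7 = 5.8; r = 7.8 − 5.8 = 2
x=9: ŷ = -14.5 + 2.9·9 = 11.6; r = 9.6 − 11.6 = -2
x=11: ŷ = -14.5 + 2.9·11 = 17.4; r = 20.4 − 17.4 = 3
x=13: ŷ = -14.5 + 2.9·13 = 23.2; r = 19.2 − 23.2 = -4
x=15: ŷ = -14.5 + 2.9·15 = 29; r = 26 − 29 = -3
x=17: ŷ = -14.5 + 2.9·17 = 34.8; r = 39.8 − 34.8 = 5
x=19: ŷ = -14.5 + 2.9·19 = 40.6; r = 38.6 − 40.6 = -2
x=21: ŷ = -14.5 + 2.9·21 = 46.4; r = 47.4 − 46.4 = 1
Largest |r| is 5 at x = 17, residual 5.

r = 5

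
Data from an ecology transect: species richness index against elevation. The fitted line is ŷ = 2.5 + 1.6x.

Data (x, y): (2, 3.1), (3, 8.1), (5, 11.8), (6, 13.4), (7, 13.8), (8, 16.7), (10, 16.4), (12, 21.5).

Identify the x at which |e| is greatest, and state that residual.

x = 2, e = -2.6

x=2: ŷ = 2.5 + 1.6·2 = 5.7; e = 3.1 − 5.7 = -2.6
x=3: ŷ = 2.5 + 1.6·3 = 7.3; e = 8.1 − 7.3 = 0.8
x=5: ŷ = 2.5 + 1.6·5 = 10.5; e = 11.8 − 10.5 = 1.3
x=6: ŷ = 2.5 + 1.6·6 = 12.1; e = 13.4 − 12.1 = 1.3
x=7: ŷ = 2.5 + 1.6·7 = 13.7; e = 13.8 − 13.7 = 0.1
x=8: ŷ = 2.5 + 1.6·8 = 15.3; e = 16.7 − 15.3 = 1.4
x=10: ŷ = 2.5 + 1.6·10 = 18.5; e = 16.4 − 18.5 = -2.1
x=12: ŷ = 2.5 + 1.6·12 = 21.7; e = 21.5 − 21.7 = -0.2
Largest |e| is 2.6 at x = 2, residual -2.6.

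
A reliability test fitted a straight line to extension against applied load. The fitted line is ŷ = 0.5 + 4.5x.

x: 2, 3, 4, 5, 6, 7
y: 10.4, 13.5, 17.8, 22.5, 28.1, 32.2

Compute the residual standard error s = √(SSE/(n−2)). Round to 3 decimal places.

x=2: ŷ = 0.5 + 4.5·2 = 9.5; e = 10.4 − 9.5 = 0.9
x=3: ŷ = 0.5 + 4.5·3 = 14; e = 13.5 − 14 = -0.5
x=4: ŷ = 0.5 + 4.5·4 = 18.5; e = 17.8 − 18.5 = -0.7
x=5: ŷ = 0.5 + 4.5·5 = 23; e = 22.5 − 23 = -0.5
x=6: ŷ = 0.5 + 4.5·6 = 27.5; e = 28.1 − 27.5 = 0.6
x=7: ŷ = 0.5 + 4.5·7 = 32; e = 32.2 − 32 = 0.2
SSE = 0.81 + 0.25 + 0.49 + 0.25 + 0.36 + 0.04 = 2.2
s = √(2.2/4) = √0.55 ≈ 0.742

s = 0.742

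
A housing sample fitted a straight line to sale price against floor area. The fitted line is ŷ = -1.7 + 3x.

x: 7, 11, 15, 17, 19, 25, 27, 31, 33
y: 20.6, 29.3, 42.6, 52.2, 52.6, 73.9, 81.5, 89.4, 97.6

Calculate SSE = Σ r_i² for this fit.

x=7: ŷ = -1.7 + 3·7 = 19.3; r = 20.6 − 19.3 = 1.3
x=11: ŷ = -1.7 + 3·11 = 31.3; r = 29.3 − 31.3 = -2
x=15: ŷ = -1.7 + 3·15 = 43.3; r = 42.6 − 43.3 = -0.7
x=17: ŷ = -1.7 + 3·17 = 49.3; r = 52.2 − 49.3 = 2.9
x=19: ŷ = -1.7 + 3·19 = 55.3; r = 52.6 − 55.3 = -2.7
x=25: ŷ = -1.7 + 3·25 = 73.3; r = 73.9 − 73.3 = 0.6
x=27: ŷ = -1.7 + 3·27 = 79.3; r = 81.5 − 79.3 = 2.2
x=31: ŷ = -1.7 + 3·31 = 91.3; r = 89.4 − 91.3 = -1.9
x=33: ŷ = -1.7 + 3·33 = 97.3; r = 97.6 − 97.3 = 0.3
SSE = 1.69 + 4 + 0.49 + 8.41 + 7.29 + 0.36 + 4.84 + 3.61 + 0.09 = 30.78

SSE = 30.78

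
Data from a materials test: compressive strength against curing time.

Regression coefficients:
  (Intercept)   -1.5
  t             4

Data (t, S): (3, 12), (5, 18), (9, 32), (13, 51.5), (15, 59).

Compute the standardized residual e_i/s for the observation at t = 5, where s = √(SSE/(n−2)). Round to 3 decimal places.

-0.274

t=3: ŷ = -1.5 + 4·3 = 10.5; e = 12 − 10.5 = 1.5
t=5: ŷ = -1.5 + 4·5 = 18.5; e = 18 − 18.5 = -0.5
t=9: ŷ = -1.5 + 4·9 = 34.5; e = 32 − 34.5 = -2.5
t=13: ŷ = -1.5 + 4·13 = 50.5; e = 51.5 − 50.5 = 1
t=15: ŷ = -1.5 + 4·15 = 58.5; e = 59 − 58.5 = 0.5
SSE = 2.25 + 0.25 + 6.25 + 1 + 0.25 = 10
s = √(10/3) = 1.82574
e/s = -0.5 / 1.82574 = -0.274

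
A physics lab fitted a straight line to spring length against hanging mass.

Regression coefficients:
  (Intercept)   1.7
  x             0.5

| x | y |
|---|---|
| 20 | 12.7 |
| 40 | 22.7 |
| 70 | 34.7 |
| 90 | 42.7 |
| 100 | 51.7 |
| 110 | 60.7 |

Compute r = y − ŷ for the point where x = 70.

ŷ = 1.7 + 0.5·70 = 36.7
r = 34.7 − 36.7 = -2

r = -2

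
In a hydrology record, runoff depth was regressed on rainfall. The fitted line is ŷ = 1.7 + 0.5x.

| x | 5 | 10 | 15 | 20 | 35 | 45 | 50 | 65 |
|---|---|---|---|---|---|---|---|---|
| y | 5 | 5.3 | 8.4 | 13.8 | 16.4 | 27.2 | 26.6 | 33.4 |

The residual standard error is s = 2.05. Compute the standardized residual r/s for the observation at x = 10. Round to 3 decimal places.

ŷ = 1.7 + 0.5·10 = 6.7
r = 5.3 − 6.7 = -1.4
r/s = -1.4 / 2.05 = -0.683

-0.683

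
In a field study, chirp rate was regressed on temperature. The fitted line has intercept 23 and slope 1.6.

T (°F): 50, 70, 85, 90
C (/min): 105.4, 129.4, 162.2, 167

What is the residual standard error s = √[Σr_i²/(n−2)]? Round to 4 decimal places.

T=50: Ĉ = 23 + 1.6·50 = 103; r = 105.4 − 103 = 2.4
T=70: Ĉ = 23 + 1.6·70 = 135; r = 129.4 − 135 = -5.6
T=85: Ĉ = 23 + 1.6·85 = 159; r = 162.2 − 159 = 3.2
T=90: Ĉ = 23 + 1.6·90 = 167; r = 167 − 167 = 0
SSE = 5.76 + 31.36 + 10.24 + 0 = 47.36
s = √(47.36/2) = √23.68 ≈ 4.8662

s = 4.8662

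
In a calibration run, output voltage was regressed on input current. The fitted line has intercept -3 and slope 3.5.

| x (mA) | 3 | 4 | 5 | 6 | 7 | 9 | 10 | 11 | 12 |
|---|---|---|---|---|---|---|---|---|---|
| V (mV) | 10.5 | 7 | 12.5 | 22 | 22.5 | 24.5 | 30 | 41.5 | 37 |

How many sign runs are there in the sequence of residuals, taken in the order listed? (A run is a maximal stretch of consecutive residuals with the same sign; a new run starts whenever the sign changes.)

6 runs

x=3: ŷ = -3 + 3.5·3 = 7.5; e = 10.5 − 7.5 = 3
x=4: ŷ = -3 + 3.5·4 = 11; e = 7 − 11 = -4
x=5: ŷ = -3 + 3.5·5 = 14.5; e = 12.5 − 14.5 = -2
x=6: ŷ = -3 + 3.5·6 = 18; e = 22 − 18 = 4
x=7: ŷ = -3 + 3.5·7 = 21.5; e = 22.5 − 21.5 = 1
x=9: ŷ = -3 + 3.5·9 = 28.5; e = 24.5 − 28.5 = -4
x=10: ŷ = -3 + 3.5·10 = 32; e = 30 − 32 = -2
x=11: ŷ = -3 + 3.5·11 = 35.5; e = 41.5 − 35.5 = 6
x=12: ŷ = -3 + 3.5·12 = 39; e = 37 − 39 = -2
Signs: + − − + + − − + −
Runs: +×1, −×2, +×2, −×2, +×1, −×1 → 6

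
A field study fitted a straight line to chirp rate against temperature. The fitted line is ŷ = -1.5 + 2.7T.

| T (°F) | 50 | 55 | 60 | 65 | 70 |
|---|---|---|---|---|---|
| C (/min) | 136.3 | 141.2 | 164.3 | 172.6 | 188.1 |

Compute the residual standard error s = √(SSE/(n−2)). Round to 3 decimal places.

T=50: ŷ = -1.5 + 2.7·50 = 133.5; r = 136.3 − 133.5 = 2.8
T=55: ŷ = -1.5 + 2.7·55 = 147; r = 141.2 − 147 = -5.8
T=60: ŷ = -1.5 + 2.7·60 = 160.5; r = 164.3 − 160.5 = 3.8
T=65: ŷ = -1.5 + 2.7·65 = 174; r = 172.6 − 174 = -1.4
T=70: ŷ = -1.5 + 2.7·70 = 187.5; r = 188.1 − 187.5 = 0.6
SSE = 7.84 + 33.64 + 14.44 + 1.96 + 0.36 = 58.24
s = √(58.24/3) = √19.4133 ≈ 4.406

s = 4.406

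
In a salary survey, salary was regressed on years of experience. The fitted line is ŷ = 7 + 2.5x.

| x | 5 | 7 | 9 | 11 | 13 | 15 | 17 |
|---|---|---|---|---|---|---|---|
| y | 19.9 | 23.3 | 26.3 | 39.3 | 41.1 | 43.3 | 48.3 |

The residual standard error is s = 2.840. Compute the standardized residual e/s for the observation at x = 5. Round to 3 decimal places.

ŷ = 7 + 2.5·5 = 19.5
e = 19.9 − 19.5 = 0.4
e/s = 0.4 / 2.840 = 0.141

0.141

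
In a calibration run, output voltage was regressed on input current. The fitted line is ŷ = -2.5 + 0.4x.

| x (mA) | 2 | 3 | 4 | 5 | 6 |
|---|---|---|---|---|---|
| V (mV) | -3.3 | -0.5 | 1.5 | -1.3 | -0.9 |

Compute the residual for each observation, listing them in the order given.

-1.6, 0.8, 2.4, -0.8, -0.8

x=2: ŷ = -2.5 + 0.4·2 = -1.7; e = -3.3 − (-1.7) = -1.6
x=3: ŷ = -2.5 + 0.4·3 = -1.3; e = -0.5 − (-1.3) = 0.8
x=4: ŷ = -2.5 + 0.4·4 = -0.9; e = 1.5 − (-0.9) = 2.4
x=5: ŷ = -2.5 + 0.4·5 = -0.5; e = -1.3 − (-0.5) = -0.8
x=6: ŷ = -2.5 + 0.4·6 = -0.1; e = -0.9 − (-0.1) = -0.8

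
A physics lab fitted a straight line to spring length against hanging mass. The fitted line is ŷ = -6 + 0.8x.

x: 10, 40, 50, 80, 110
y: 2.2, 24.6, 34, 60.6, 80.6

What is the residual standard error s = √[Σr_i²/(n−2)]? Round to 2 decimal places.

x=10: ŷ = -6 + 0.8·10 = 2; r = 2.2 − 2 = 0.2
x=40: ŷ = -6 + 0.8·40 = 26; r = 24.6 − 26 = -1.4
x=50: ŷ = -6 + 0.8·50 = 34; r = 34 − 34 = 0
x=80: ŷ = -6 + 0.8·80 = 58; r = 60.6 − 58 = 2.6
x=110: ŷ = -6 + 0.8·110 = 82; r = 80.6 − 82 = -1.4
SSE = 0.04 + 1.96 + 0 + 6.76 + 1.96 = 10.72
s = √(10.72/3) = √3.57333 ≈ 1.89

s = 1.89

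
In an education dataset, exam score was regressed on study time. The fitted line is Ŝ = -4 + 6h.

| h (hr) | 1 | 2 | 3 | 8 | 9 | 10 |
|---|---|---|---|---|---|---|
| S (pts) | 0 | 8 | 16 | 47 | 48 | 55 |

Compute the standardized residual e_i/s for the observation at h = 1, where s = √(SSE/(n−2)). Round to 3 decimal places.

h=1: Ŝ = -4 + 6·1 = 2; e = 0 − 2 = -2
h=2: Ŝ = -4 + 6·2 = 8; e = 8 − 8 = 0
h=3: Ŝ = -4 + 6·3 = 14; e = 16 − 14 = 2
h=8: Ŝ = -4 + 6·8 = 44; e = 47 − 44 = 3
h=9: Ŝ = -4 + 6·9 = 50; e = 48 − 50 = -2
h=10: Ŝ = -4 + 6·10 = 56; e = 55 − 56 = -1
SSE = 4 + 0 + 4 + 9 + 4 + 1 = 22
s = √(22/4) = 2.34521
e/s = -2 / 2.34521 = -0.853

-0.853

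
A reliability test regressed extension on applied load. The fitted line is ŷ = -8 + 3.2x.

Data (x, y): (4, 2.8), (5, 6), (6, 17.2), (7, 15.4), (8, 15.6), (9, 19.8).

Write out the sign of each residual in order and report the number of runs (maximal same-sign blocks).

x=4: ŷ = -8 + 3.2·4 = 4.8; e = 2.8 − 4.8 = -2
x=5: ŷ = -8 + 3.2·5 = 8; e = 6 − 8 = -2
x=6: ŷ = -8 + 3.2·6 = 11.2; e = 17.2 − 11.2 = 6
x=7: ŷ = -8 + 3.2·7 = 14.4; e = 15.4 − 14.4 = 1
x=8: ŷ = -8 + 3.2·8 = 17.6; e = 15.6 − 17.6 = -2
x=9: ŷ = -8 + 3.2·9 = 20.8; e = 19.8 − 20.8 = -1
Signs: − − + + − −
Runs: −×2, +×2, −×2 → 3

3 runs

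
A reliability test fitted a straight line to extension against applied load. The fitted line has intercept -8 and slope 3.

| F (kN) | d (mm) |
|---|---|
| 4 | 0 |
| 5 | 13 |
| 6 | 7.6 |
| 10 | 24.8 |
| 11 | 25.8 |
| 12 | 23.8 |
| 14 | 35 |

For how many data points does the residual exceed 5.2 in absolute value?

F=4: d̂ = -8 + 3·4 = 4; r = 0 − 4 = -4
F=5: d̂ = -8 + 3·5 = 7; r = 13 − 7 = 6
F=6: d̂ = -8 + 3·6 = 10; r = 7.6 − 10 = -2.4
F=10: d̂ = -8 + 3·10 = 22; r = 24.8 − 22 = 2.8
F=11: d̂ = -8 + 3·11 = 25; r = 25.8 − 25 = 0.8
F=12: d̂ = -8 + 3·12 = 28; r = 23.8 − 28 = -4.2
F=14: d̂ = -8 + 3·14 = 34; r = 35 − 34 = 1
|r| > 5.2: F=5 (|r|=6) → 1

1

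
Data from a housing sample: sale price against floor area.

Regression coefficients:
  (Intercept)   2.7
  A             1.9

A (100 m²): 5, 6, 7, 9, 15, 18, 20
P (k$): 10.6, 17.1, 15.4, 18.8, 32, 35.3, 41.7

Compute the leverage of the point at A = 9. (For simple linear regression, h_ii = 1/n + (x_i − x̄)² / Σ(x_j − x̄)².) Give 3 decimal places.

Ā = (5 + 6 + 7 + 9 + 15 + 18 + 20)/7 = 11.4286
Σ(A − Ā)² = 41.3265 + 29.4694 + 19.6122 + 5.89796 + 12.7551 + 43.1837 + 73.4694 = 225.714
h = 1/7 + (-2.42857)²/225.714 = 0.142857 + 0.0261302 = 0.169

h = 0.169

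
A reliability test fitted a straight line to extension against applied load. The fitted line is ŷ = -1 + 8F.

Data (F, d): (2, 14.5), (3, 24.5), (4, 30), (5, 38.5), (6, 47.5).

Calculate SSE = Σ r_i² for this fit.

F=2: ŷ = -1 + 8·2 = 15; r = 14.5 − 15 = -0.5
F=3: ŷ = -1 + 8·3 = 23; r = 24.5 − 23 = 1.5
F=4: ŷ = -1 + 8·4 = 31; r = 30 − 31 = -1
F=5: ŷ = -1 + 8·5 = 39; r = 38.5 − 39 = -0.5
F=6: ŷ = -1 + 8·6 = 47; r = 47.5 − 47 = 0.5
SSE = 0.25 + 2.25 + 1 + 0.25 + 0.25 = 4

SSE = 4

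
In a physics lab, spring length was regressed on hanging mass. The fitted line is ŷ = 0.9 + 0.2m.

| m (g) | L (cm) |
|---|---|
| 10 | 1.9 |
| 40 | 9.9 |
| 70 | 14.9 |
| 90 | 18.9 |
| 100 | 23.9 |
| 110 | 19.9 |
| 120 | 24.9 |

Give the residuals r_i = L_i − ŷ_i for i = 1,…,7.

m=10: ŷ = 0.9 + 0.2·10 = 2.9; r = 1.9 − 2.9 = -1
m=40: ŷ = 0.9 + 0.2·40 = 8.9; r = 9.9 − 8.9 = 1
m=70: ŷ = 0.9 + 0.2·70 = 14.9; r = 14.9 − 14.9 = 0
m=90: ŷ = 0.9 + 0.2·90 = 18.9; r = 18.9 − 18.9 = 0
m=100: ŷ = 0.9 + 0.2·100 = 20.9; r = 23.9 − 20.9 = 3
m=110: ŷ = 0.9 + 0.2·110 = 22.9; r = 19.9 − 22.9 = -3
m=120: ŷ = 0.9 + 0.2·120 = 24.9; r = 24.9 − 24.9 = 0

-1, 1, 0, 0, 3, -3, 0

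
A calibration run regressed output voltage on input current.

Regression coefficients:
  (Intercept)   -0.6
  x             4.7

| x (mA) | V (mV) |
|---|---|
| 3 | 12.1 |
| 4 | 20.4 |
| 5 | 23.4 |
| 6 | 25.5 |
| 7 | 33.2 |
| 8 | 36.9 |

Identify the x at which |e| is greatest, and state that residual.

x=3: V̂ = -0.6 + 4.7·3 = 13.5; e = 12.1 − 13.5 = -1.4
x=4: V̂ = -0.6 + 4.7·4 = 18.2; e = 20.4 − 18.2 = 2.2
x=5: V̂ = -0.6 + 4.7·5 = 22.9; e = 23.4 − 22.9 = 0.5
x=6: V̂ = -0.6 + 4.7·6 = 27.6; e = 25.5 − 27.6 = -2.1
x=7: V̂ = -0.6 + 4.7·7 = 32.3; e = 33.2 − 32.3 = 0.9
x=8: V̂ = -0.6 + 4.7·8 = 37; e = 36.9 − 37 = -0.1
Largest |e| is 2.2 at x = 4, residual 2.2.

x = 4, e = 2.2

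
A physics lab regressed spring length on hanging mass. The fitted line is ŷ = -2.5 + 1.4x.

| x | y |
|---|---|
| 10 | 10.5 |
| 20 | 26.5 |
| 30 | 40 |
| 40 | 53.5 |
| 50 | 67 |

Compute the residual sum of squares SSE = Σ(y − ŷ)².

SSE = 2.5

x=10: ŷ = -2.5 + 1.4·10 = 11.5; r = 10.5 − 11.5 = -1
x=20: ŷ = -2.5 + 1.4·20 = 25.5; r = 26.5 − 25.5 = 1
x=30: ŷ = -2.5 + 1.4·30 = 39.5; r = 40 − 39.5 = 0.5
x=40: ŷ = -2.5 + 1.4·40 = 53.5; r = 53.5 − 53.5 = 0
x=50: ŷ = -2.5 + 1.4·50 = 67.5; r = 67 − 67.5 = -0.5
SSE = 1 + 1 + 0.25 + 0 + 0.25 = 2.5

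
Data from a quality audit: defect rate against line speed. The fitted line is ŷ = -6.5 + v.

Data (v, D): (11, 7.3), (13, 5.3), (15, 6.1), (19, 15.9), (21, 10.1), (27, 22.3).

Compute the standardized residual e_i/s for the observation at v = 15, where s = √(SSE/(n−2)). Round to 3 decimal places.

v=11: ŷ = -6.5 + 11 = 4.5; e = 7.3 − 4.5 = 2.8
v=13: ŷ = -6.5 + 13 = 6.5; e = 5.3 − 6.5 = -1.2
v=15: ŷ = -6.5 + 15 = 8.5; e = 6.1 − 8.5 = -2.4
v=19: ŷ = -6.5 + 19 = 12.5; e = 15.9 − 12.5 = 3.4
v=21: ŷ = -6.5 + 21 = 14.5; e = 10.1 − 14.5 = -4.4
v=27: ŷ = -6.5 + 27 = 20.5; e = 22.3 − 20.5 = 1.8
SSE = 7.84 + 1.44 + 5.76 + 11.56 + 19.36 + 3.24 = 49.2
s = √(49.2/4) = 3.50714
e/s = -2.4 / 3.50714 = -0.684

-0.684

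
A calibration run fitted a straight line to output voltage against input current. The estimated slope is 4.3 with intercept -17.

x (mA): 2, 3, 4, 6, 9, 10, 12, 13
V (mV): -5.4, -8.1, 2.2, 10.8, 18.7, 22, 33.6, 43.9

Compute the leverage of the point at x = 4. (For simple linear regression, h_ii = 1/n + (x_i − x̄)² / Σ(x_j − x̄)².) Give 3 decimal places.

x̄ = (2 + 3 + 4 + 6 + 9 + 10 + 12 + 13)/8 = 7.375
Σ(x − x̄)² = 28.8906 + 19.1406 + 11.3906 + 1.89062 + 2.64062 + 6.89062 + 21.3906 + 31.6406 = 123.875
h = 1/8 + (-3.375)²/123.875 = 0.125 + 0.0919526 = 0.217

h = 0.217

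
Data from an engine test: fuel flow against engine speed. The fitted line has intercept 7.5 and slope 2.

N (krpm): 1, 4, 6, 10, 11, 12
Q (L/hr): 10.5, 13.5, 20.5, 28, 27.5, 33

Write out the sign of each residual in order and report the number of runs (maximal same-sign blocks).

N=1: Q̂ = 7.5 + 2·1 = 9.5; r = 10.5 − 9.5 = 1
N=4: Q̂ = 7.5 + 2·4 = 15.5; r = 13.5 − 15.5 = -2
N=6: Q̂ = 7.5 + 2·6 = 19.5; r = 20.5 − 19.5 = 1
N=10: Q̂ = 7.5 + 2·10 = 27.5; r = 28 − 27.5 = 0.5
N=11: Q̂ = 7.5 + 2·11 = 29.5; r = 27.5 − 29.5 = -2
N=12: Q̂ = 7.5 + 2·12 = 31.5; r = 33 − 31.5 = 1.5
Signs: + − + + − +
Runs: +×1, −×1, +×2, −×1, +×1 → 5

5 runs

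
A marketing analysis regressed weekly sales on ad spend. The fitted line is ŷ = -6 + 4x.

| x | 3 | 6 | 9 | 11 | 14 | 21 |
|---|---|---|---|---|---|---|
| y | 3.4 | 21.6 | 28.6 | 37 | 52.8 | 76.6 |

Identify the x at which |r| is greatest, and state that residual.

x=3: ŷ = -6 + 4·3 = 6; r = 3.4 − 6 = -2.6
x=6: ŷ = -6 + 4·6 = 18; r = 21.6 − 18 = 3.6
x=9: ŷ = -6 + 4·9 = 30; r = 28.6 − 30 = -1.4
x=11: ŷ = -6 + 4·11 = 38; r = 37 − 38 = -1
x=14: ŷ = -6 + 4·14 = 50; r = 52.8 − 50 = 2.8
x=21: ŷ = -6 + 4·21 = 78; r = 76.6 − 78 = -1.4
Largest |r| is 3.6 at x = 6, residual 3.6.

x = 6, r = 3.6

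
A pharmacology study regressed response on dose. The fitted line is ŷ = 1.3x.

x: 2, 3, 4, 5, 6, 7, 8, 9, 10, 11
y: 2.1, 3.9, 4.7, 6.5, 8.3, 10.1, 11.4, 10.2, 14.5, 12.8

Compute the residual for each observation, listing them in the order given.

-0.5, 0, -0.5, 0, 0.5, 1, 1, -1.5, 1.5, -1.5

x=2: ŷ = 1.3·2 = 2.6; r = 2.1 − 2.6 = -0.5
x=3: ŷ = 1.3·3 = 3.9; r = 3.9 − 3.9 = 0
x=4: ŷ = 1.3·4 = 5.2; r = 4.7 − 5.2 = -0.5
x=5: ŷ = 1.3·5 = 6.5; r = 6.5 − 6.5 = 0
x=6: ŷ = 1.3·6 = 7.8; r = 8.3 − 7.8 = 0.5
x=7: ŷ = 1.3·7 = 9.1; r = 10.1 − 9.1 = 1
x=8: ŷ = 1.3·8 = 10.4; r = 11.4 − 10.4 = 1
x=9: ŷ = 1.3·9 = 11.7; r = 10.2 − 11.7 = -1.5
x=10: ŷ = 1.3·10 = 13; r = 14.5 − 13 = 1.5
x=11: ŷ = 1.3·11 = 14.3; r = 12.8 − 14.3 = -1.5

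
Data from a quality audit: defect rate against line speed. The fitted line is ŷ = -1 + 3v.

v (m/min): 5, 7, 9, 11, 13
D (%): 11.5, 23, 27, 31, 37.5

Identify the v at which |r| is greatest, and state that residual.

v=5: ŷ = -1 + 3·5 = 14; r = 11.5 − 14 = -2.5
v=7: ŷ = -1 + 3·7 = 20; r = 23 − 20 = 3
v=9: ŷ = -1 + 3·9 = 26; r = 27 − 26 = 1
v=11: ŷ = -1 + 3·11 = 32; r = 31 − 32 = -1
v=13: ŷ = -1 + 3·13 = 38; r = 37.5 − 38 = -0.5
Largest |r| is 3 at v = 7, residual 3.

v = 7, r = 3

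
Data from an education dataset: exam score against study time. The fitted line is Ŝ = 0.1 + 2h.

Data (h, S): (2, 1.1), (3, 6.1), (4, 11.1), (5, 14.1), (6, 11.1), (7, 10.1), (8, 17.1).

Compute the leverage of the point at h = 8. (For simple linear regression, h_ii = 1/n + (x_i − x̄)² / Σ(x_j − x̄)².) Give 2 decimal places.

h = 0.46

h̄ = (2 + 3 + 4 + 5 + 6 + 7 + 8)/7 = 5
Σ(h − h̄)² = 9 + 4 + 1 + 0 + 1 + 4 + 9 = 28
h = 1/7 + (3)²/28 = 0.142857 + 0.321429 = 0.46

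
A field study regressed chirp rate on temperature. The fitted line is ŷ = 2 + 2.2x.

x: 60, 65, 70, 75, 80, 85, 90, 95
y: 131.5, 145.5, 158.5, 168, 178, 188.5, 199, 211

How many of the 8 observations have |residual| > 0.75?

x=60: ŷ = 2 + 2.2·60 = 134; r = 131.5 − 134 = -2.5
x=65: ŷ = 2 + 2.2·65 = 145; r = 145.5 − 145 = 0.5
x=70: ŷ = 2 + 2.2·70 = 156; r = 158.5 − 156 = 2.5
x=75: ŷ = 2 + 2.2·75 = 167; r = 168 − 167 = 1
x=80: ŷ = 2 + 2.2·80 = 178; r = 178 − 178 = 0
x=85: ŷ = 2 + 2.2·85 = 189; r = 188.5 − 189 = -0.5
x=90: ŷ = 2 + 2.2·90 = 200; r = 199 − 200 = -1
x=95: ŷ = 2 + 2.2·95 = 211; r = 211 − 211 = 0
|r| > 0.75: x=60 (|r|=2.5), x=70 (|r|=2.5), x=75 (|r|=1), x=90 (|r|=1) → 4

4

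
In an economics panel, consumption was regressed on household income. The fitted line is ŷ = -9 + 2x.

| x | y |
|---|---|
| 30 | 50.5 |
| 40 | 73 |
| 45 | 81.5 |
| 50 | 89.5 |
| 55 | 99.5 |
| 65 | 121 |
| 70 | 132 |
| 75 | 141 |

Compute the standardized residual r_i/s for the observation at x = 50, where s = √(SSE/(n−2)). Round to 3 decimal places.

-1.162

x=30: ŷ = -9 + 2·30 = 51; r = 50.5 − 51 = -0.5
x=40: ŷ = -9 + 2·40 = 71; r = 73 − 71 = 2
x=45: ŷ = -9 + 2·45 = 81; r = 81.5 − 81 = 0.5
x=50: ŷ = -9 + 2·50 = 91; r = 89.5 − 91 = -1.5
x=55: ŷ = -9 + 2·55 = 101; r = 99.5 − 101 = -1.5
x=65: ŷ = -9 + 2·65 = 121; r = 121 − 121 = 0
x=70: ŷ = -9 + 2·70 = 131; r = 132 − 131 = 1
x=75: ŷ = -9 + 2·75 = 141; r = 141 − 141 = 0
SSE = 0.25 + 4 + 0.25 + 2.25 + 2.25 + 0 + 1 + 0 = 10
s = √(10/6) = 1.29099
r/s = -1.5 / 1.29099 = -1.162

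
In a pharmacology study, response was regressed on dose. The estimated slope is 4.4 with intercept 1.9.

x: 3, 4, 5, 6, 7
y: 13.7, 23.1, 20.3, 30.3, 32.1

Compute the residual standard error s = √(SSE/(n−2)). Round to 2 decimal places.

x=3: ŷ = 1.9 + 4.4·3 = 15.1; e = 13.7 − 15.1 = -1.4
x=4: ŷ = 1.9 + 4.4·4 = 19.5; e = 23.1 − 19.5 = 3.6
x=5: ŷ = 1.9 + 4.4·5 = 23.9; e = 20.3 − 23.9 = -3.6
x=6: ŷ = 1.9 + 4.4·6 = 28.3; e = 30.3 − 28.3 = 2
x=7: ŷ = 1.9 + 4.4·7 = 32.7; e = 32.1 − 32.7 = -0.6
SSE = 1.96 + 12.96 + 12.96 + 4 + 0.36 = 32.24
s = √(32.24/3) = √10.7467 ≈ 3.28

s = 3.28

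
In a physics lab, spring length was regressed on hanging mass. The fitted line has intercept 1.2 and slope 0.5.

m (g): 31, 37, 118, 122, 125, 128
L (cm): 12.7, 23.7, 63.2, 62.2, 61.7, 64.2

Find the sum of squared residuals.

m=31: ŷ = 1.2 + 0.5·31 = 16.7; r = 12.7 − 16.7 = -4
m=37: ŷ = 1.2 + 0.5·37 = 19.7; r = 23.7 − 19.7 = 4
m=118: ŷ = 1.2 + 0.5·118 = 60.2; r = 63.2 − 60.2 = 3
m=122: ŷ = 1.2 + 0.5·122 = 62.2; r = 62.2 − 62.2 = 0
m=125: ŷ = 1.2 + 0.5·125 = 63.7; r = 61.7 − 63.7 = -2
m=128: ŷ = 1.2 + 0.5·128 = 65.2; r = 64.2 − 65.2 = -1
SSE = 16 + 16 + 9 + 0 + 4 + 1 = 46

SSE = 46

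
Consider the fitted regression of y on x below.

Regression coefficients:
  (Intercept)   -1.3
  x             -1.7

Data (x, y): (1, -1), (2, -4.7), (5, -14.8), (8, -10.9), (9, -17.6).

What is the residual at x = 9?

e = -1

ŷ = -1.3 − 1.7·9 = -16.6
e = -17.6 − (-16.6) = -1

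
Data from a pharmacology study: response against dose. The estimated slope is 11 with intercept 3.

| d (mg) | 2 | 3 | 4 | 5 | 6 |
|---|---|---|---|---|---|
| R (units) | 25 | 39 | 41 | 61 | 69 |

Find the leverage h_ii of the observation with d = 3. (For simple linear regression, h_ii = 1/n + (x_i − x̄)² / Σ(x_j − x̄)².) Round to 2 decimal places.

h = 0.30

d̄ = (2 + 3 + 4 + 5 + 6)/5 = 4
Σ(d − d̄)² = 4 + 1 + 0 + 1 + 4 = 10
h = 1/5 + (-1)²/10 = 0.2 + 0.1 = 0.30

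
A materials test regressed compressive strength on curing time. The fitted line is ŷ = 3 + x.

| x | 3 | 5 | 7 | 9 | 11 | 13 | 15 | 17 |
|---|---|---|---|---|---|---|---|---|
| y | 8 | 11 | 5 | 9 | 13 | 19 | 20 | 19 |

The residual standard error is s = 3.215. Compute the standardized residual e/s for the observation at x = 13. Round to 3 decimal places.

0.933

ŷ = 3 + 13 = 16
e = 19 − 16 = 3
e/s = 3 / 3.215 = 0.933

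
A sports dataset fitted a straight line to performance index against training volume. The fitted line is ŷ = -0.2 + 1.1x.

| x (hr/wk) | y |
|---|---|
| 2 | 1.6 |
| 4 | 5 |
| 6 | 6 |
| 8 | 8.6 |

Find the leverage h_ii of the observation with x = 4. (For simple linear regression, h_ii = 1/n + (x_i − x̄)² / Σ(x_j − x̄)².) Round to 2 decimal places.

x̄ = (2 + 4 + 6 + 8)/4 = 5
Σ(x − x̄)² = 9 + 1 + 1 + 9 = 20
h = 1/4 + (-1)²/20 = 0.25 + 0.05 = 0.30

h = 0.30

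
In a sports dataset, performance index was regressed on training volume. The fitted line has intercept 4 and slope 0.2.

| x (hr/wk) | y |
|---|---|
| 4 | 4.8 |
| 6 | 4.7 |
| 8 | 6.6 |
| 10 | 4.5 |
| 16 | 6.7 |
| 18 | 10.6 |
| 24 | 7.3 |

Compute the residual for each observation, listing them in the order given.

x=4: ŷ = 4 + 0.2·4 = 4.8; e = 4.8 − 4.8 = 0
x=6: ŷ = 4 + 0.2·6 = 5.2; e = 4.7 − 5.2 = -0.5
x=8: ŷ = 4 + 0.2·8 = 5.6; e = 6.6 − 5.6 = 1
x=10: ŷ = 4 + 0.2·10 = 6; e = 4.5 − 6 = -1.5
x=16: ŷ = 4 + 0.2·16 = 7.2; e = 6.7 − 7.2 = -0.5
x=18: ŷ = 4 + 0.2·18 = 7.6; e = 10.6 − 7.6 = 3
x=24: ŷ = 4 + 0.2·24 = 8.8; e = 7.3 − 8.8 = -1.5

0, -0.5, 1, -1.5, -0.5, 3, -1.5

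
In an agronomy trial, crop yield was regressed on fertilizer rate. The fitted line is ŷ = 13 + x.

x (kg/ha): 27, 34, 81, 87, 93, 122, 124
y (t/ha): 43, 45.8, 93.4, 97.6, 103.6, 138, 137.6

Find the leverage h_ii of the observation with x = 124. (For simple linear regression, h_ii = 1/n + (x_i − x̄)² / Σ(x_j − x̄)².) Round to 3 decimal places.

x̄ = (27 + 34 + 81 + 87 + 93 + 122 + 124)/7 = 81.1429
Σ(x − x̄)² = 2931.45 + 2222.45 + 0.0204082 + 34.3061 + 140.592 + 1669.31 + 1836.73 = 8834.86
h = 1/7 + (42.8571)²/8834.86 = 0.142857 + 0.207896 = 0.351

h = 0.351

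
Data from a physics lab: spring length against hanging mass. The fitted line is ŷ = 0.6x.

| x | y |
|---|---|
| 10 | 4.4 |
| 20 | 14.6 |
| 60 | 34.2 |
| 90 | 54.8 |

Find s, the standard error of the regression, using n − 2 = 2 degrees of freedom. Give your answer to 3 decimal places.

s = 2.569

x=10: ŷ = 0.6·10 = 6; e = 4.4 − 6 = -1.6
x=20: ŷ = 0.6·20 = 12; e = 14.6 − 12 = 2.6
x=60: ŷ = 0.6·60 = 36; e = 34.2 − 36 = -1.8
x=90: ŷ = 0.6·90 = 54; e = 54.8 − 54 = 0.8
SSE = 2.56 + 6.76 + 3.24 + 0.64 = 13.2
s = √(13.2/2) = √6.6 ≈ 2.569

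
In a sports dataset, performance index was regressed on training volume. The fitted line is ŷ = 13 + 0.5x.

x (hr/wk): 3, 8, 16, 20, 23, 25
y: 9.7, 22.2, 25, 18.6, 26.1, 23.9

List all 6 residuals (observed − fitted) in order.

-4.8, 5.2, 4, -4.4, 1.6, -1.6

x=3: ŷ = 13 + 0.5·3 = 14.5; r = 9.7 − 14.5 = -4.8
x=8: ŷ = 13 + 0.5·8 = 17; r = 22.2 − 17 = 5.2
x=16: ŷ = 13 + 0.5·16 = 21; r = 25 − 21 = 4
x=20: ŷ = 13 + 0.5·20 = 23; r = 18.6 − 23 = -4.4
x=23: ŷ = 13 + 0.5·23 = 24.5; r = 26.1 − 24.5 = 1.6
x=25: ŷ = 13 + 0.5·25 = 25.5; r = 23.9 − 25.5 = -1.6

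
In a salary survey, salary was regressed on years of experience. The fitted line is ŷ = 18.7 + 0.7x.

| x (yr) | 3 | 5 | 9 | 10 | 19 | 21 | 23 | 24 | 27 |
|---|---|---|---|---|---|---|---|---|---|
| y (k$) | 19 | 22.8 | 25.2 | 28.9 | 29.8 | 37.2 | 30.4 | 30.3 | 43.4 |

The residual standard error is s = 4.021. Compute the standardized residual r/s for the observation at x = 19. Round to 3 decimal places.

ŷ = 18.7 + 0.7·19 = 32
r = 29.8 − 32 = -2.2
r/s = -2.2 / 4.021 = -0.547

-0.547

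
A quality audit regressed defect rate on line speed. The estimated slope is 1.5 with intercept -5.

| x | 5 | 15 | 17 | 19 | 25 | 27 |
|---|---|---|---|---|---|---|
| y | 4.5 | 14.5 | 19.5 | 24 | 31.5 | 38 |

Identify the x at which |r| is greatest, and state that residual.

x = 15, r = -3

x=5: ŷ = -5 + 1.5·5 = 2.5; r = 4.5 − 2.5 = 2
x=15: ŷ = -5 + 1.5·15 = 17.5; r = 14.5 − 17.5 = -3
x=17: ŷ = -5 + 1.5·17 = 20.5; r = 19.5 − 20.5 = -1
x=19: ŷ = -5 + 1.5·19 = 23.5; r = 24 − 23.5 = 0.5
x=25: ŷ = -5 + 1.5·25 = 32.5; r = 31.5 − 32.5 = -1
x=27: ŷ = -5 + 1.5·27 = 35.5; r = 38 − 35.5 = 2.5
Largest |r| is 3 at x = 15, residual -3.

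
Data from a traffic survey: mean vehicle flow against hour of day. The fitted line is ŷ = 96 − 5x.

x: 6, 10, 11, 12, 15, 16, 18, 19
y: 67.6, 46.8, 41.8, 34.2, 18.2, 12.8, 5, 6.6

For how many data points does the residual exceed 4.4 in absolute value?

1

x=6: ŷ = 96 − 5·6 = 66; e = 67.6 − 66 = 1.6
x=10: ŷ = 96 − 5·10 = 46; e = 46.8 − 46 = 0.8
x=11: ŷ = 96 − 5·11 = 41; e = 41.8 − 41 = 0.8
x=12: ŷ = 96 − 5·12 = 36; e = 34.2 − 36 = -1.8
x=15: ŷ = 96 − 5·15 = 21; e = 18.2 − 21 = -2.8
x=16: ŷ = 96 − 5·16 = 16; e = 12.8 − 16 = -3.2
x=18: ŷ = 96 − 5·18 = 6; e = 5 − 6 = -1
x=19: ŷ = 96 − 5·19 = 1; e = 6.6 − 1 = 5.6
|e| > 4.4: x=19 (|e|=5.6) → 1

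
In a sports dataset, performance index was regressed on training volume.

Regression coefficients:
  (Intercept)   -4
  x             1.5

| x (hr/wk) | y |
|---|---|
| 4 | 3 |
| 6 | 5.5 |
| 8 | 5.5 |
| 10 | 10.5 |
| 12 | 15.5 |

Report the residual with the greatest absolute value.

e = -2.5

x=4: ŷ = -4 + 1.5·4 = 2; e = 3 − 2 = 1
x=6: ŷ = -4 + 1.5·6 = 5; e = 5.5 − 5 = 0.5
x=8: ŷ = -4 + 1.5·8 = 8; e = 5.5 − 8 = -2.5
x=10: ŷ = -4 + 1.5·10 = 11; e = 10.5 − 11 = -0.5
x=12: ŷ = -4 + 1.5·12 = 14; e = 15.5 − 14 = 1.5
Largest |e| is 2.5 at x = 8, residual -2.5.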